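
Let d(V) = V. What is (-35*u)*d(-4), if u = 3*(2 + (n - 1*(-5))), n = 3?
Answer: 4200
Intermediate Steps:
u = 30 (u = 3*(2 + (3 - 1*(-5))) = 3*(2 + (3 + 5)) = 3*(2 + 8) = 3*10 = 30)
(-35*u)*d(-4) = -35*30*(-4) = -1050*(-4) = 4200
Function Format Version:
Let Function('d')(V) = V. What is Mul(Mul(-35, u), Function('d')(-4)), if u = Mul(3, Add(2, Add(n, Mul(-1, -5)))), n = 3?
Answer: 4200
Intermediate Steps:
u = 30 (u = Mul(3, Add(2, Add(3, Mul(-1, -5)))) = Mul(3, Add(2, Add(3, 5))) = Mul(3, Add(2, 8)) = Mul(3, 10) = 30)
Mul(Mul(-35, u), Function('d')(-4)) = Mul(Mul(-35, 30), -4) = Mul(-1050, -4) = 4200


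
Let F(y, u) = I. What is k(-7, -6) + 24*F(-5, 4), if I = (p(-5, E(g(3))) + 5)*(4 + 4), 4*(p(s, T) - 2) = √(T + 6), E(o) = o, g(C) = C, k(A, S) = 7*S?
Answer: 1446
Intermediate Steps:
p(s, T) = 2 + √(6 + T)/4 (p(s, T) = 2 + √(T + 6)/4 = 2 + √(6 + T)/4)
I = 62 (I = ((2 + √(6 + 3)/4) + 5)*(4 + 4) = ((2 + √9/4) + 5)*8 = ((2 + (¼)*3) + 5)*8 = ((2 + ¾) + 5)*8 = (11/4 + 5)*8 = (31/4)*8 = 62)
F(y, u) = 62
k(-7, -6) + 24*F(-5, 4) = 7*(-6) + 24*62 = -42 + 1488 = 1446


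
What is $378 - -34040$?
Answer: $34418$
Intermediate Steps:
$378 - -34040 = 378 + 34040 = 34418$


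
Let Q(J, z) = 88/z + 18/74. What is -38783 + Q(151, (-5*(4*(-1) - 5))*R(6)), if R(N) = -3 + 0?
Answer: -193723126/4995 ≈ -38783.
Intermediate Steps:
R(N) = -3
Q(J, z) = 9/37 + 88/z (Q(J, z) = 88/z + 18*(1/74) = 88/z + 9/37 = 9/37 + 88/z)
-38783 + Q(151, (-5*(4*(-1) - 5))*R(6)) = -38783 + (9/37 + 88/((-5*(4*(-1) - 5)*(-3)))) = -38783 + (9/37 + 88/((-5*(-4 - 5)*(-3)))) = -38783 + (9/37 + 88/((-5*(-9)*(-3)))) = -38783 + (9/37 + 88/((45*(-3)))) = -38783 + (9/37 + 88/(-135)) = -38783 + (9/37 + 88*(-1/135)) = -38783 + (9/37 - 88/135) = -38783 - 2041/4995 = -193723126/4995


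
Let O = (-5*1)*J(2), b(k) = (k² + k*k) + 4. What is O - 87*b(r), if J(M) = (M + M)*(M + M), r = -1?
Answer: -602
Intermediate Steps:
b(k) = 4 + 2*k² (b(k) = (k² + k²) + 4 = 2*k² + 4 = 4 + 2*k²)
J(M) = 4*M² (J(M) = (2*M)*(2*M) = 4*M²)
O = -80 (O = (-5*1)*(4*2²) = -20*4 = -5*16 = -80)
O - 87*b(r) = -80 - 87*(4 + 2*(-1)²) = -80 - 87*(4 + 2*1) = -80 - 87*(4 + 2) = -80 - 87*6 = -80 - 522 = -602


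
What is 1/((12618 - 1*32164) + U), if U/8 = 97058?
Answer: 1/756918 ≈ 1.3211e-6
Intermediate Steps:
U = 776464 (U = 8*97058 = 776464)
1/((12618 - 1*32164) + U) = 1/((12618 - 1*32164) + 776464) = 1/((12618 - 32164) + 776464) = 1/(-19546 + 776464) = 1/756918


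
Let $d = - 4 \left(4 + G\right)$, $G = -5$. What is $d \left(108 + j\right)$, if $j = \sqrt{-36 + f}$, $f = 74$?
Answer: $432 + 4 \sqrt{38} \approx 456.66$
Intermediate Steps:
$j = \sqrt{38}$ ($j = \sqrt{-36 + 74} = \sqrt{38} \approx 6.1644$)
$d = 4$ ($d = - 4 \left(4 - 5\right) = \left(-4\right) \left(-1\right) = 4$)
$d \left(108 + j\right) = 4 \left(108 + \sqrt{38}\right) = 432 + 4 \sqrt{38}$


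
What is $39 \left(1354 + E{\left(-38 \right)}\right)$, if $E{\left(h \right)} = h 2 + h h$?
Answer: $106158$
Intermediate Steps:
$E{\left(h \right)} = h^{2} + 2 h$ ($E{\left(h \right)} = 2 h + h^{2} = h^{2} + 2 h$)
$39 \left(1354 + E{\left(-38 \right)}\right) = 39 \left(1354 - 38 \left(2 - 38\right)\right) = 39 \left(1354 - -1368\right) = 39 \left(1354 + 1368\right) = 39 \cdot 2722 = 106158$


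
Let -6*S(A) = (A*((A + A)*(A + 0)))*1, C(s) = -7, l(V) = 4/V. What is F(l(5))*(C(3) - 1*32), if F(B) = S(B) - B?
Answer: 4732/125 ≈ 37.856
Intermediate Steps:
S(A) = -A³/3 (S(A) = -A*((A + A)*(A + 0))/6 = -A*((2*A)*A)/6 = -A*(2*A²)/6 = -2*A³/6 = -A³/3)
F(B) = -B - B³/3 (F(B) = -B³/3 - B = -B - B³/3)
F(l(5))*(C(3) - 1*32) = (-4/5 - (4/5)³/3)*(-7 - 1*32) = (-4/5 - (4*(⅕))³/3)*(-7 - 32) = (-1*⅘ - (⅘)³/3)*(-39) = (-⅘ - ⅓*64/125)*(-39) = (-⅘ - 64/375)*(-39) = -364/375*(-39) = 4732/125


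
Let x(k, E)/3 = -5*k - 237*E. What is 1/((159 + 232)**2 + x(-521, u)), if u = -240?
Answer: 1/331336 ≈ 3.0181e-6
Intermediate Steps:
x(k, E) = -711*E - 15*k (x(k, E) = 3*(-5*k - 237*E) = 3*(-237*E - 5*k) = -711*E - 15*k)
1/((159 + 232)**2 + x(-521, u)) = 1/((159 + 232)**2 + (-711*(-240) - 15*(-521))) = 1/(391**2 + (170640 + 7815)) = 1/(152881 + 178455) = 1/331336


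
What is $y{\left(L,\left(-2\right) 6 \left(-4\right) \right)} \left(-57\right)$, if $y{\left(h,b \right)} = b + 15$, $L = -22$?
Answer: $-3591$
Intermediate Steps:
$y{\left(h,b \right)} = 15 + b$
$y{\left(L,\left(-2\right) 6 \left(-4\right) \right)} \left(-57\right) = \left(15 + \left(-2\right) 6 \left(-4\right)\right) \left(-57\right) = \left(15 - -48\right) \left(-57\right) = \left(15 + 48\right) \left(-57\right) = 63 \left(-57\right) = -3591$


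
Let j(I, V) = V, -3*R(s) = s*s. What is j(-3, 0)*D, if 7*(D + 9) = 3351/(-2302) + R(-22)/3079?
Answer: 0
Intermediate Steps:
R(s) = -s²/3 (R(s) = -s*s/3 = -s²/3)
D = -1371672517/148845018 (D = -9 + (3351/(-2302) - ⅓*(-22)²/3079)/7 = -9 + (3351*(-1/2302) - ⅓*484*(1/3079))/7 = -9 + (-3351/2302 - 484/3*1/3079)/7 = -9 + (-3351/2302 - 484/9237)/7 = -9 + (⅐)*(-32067355/21263574) = -9 - 32067355/148845018 = -1371672517/148845018 ≈ -9.2154)
j(-3, 0)*D = 0*(-1371672517/148845018) = 0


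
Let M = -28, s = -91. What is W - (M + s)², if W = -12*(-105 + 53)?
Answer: -13537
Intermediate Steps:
W = 624 (W = -12*(-52) = 624)
W - (M + s)² = 624 - (-28 - 91)² = 624 - 1*(-119)² = 624 - 1*14161 = 624 - 14161 = -13537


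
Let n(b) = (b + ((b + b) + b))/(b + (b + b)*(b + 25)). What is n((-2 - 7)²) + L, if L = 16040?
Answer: 3416524/213 ≈ 16040.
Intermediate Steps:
n(b) = 4*b/(b + 2*b*(25 + b)) (n(b) = (b + (2*b + b))/(b + (2*b)*(25 + b)) = (b + 3*b)/(b + 2*b*(25 + b)) = (4*b)/(b + 2*b*(25 + b)) = 4*b/(b + 2*b*(25 + b)))
n((-2 - 7)²) + L = 4/(51 + 2*(-2 - 7)²) + 16040 = 4/(51 + 2*(-9)²) + 16040 = 4/(51 + 2*81) + 16040 = 4/(51 + 162) + 16040 = 4/213 + 16040 = 3416524/213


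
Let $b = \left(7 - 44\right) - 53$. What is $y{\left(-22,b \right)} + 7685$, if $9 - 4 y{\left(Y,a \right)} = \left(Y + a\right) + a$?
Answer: $\frac{30951}{4} \approx 7737.8$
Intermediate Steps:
$b = -90$ ($b = -37 - 53 = -90$)
$y{\left(Y,a \right)} = \frac{9}{4} - \frac{a}{2} - \frac{Y}{4}$ ($y{\left(Y,a \right)} = \frac{9}{4} - \frac{\left(Y + a\right) + a}{4} = \frac{9}{4} - \frac{Y + 2 a}{4} = \frac{9}{4} - \left(\frac{a}{2} + \frac{Y}{4}\right) = \frac{9}{4} - \frac{a}{2} - \frac{Y}{4}$)
$y{\left(-22,b \right)} + 7685 = \left(\frac{9}{4} - -45 - - \frac{11}{2}\right) + 7685 = \left(\frac{9}{4} + 45 + \frac{11}{2}\right) + 7685 = \frac{211}{4} + 7685 = \frac{30951}{4}$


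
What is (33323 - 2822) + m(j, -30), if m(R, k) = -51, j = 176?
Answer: 30450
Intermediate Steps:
(33323 - 2822) + m(j, -30) = (33323 - 2822) - 51 = 30501 - 51 = 30450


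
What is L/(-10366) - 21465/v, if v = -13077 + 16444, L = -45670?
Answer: -34367650/17451161 ≈ -1.9694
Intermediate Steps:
v = 3367
L/(-10366) - 21465/v = -45670/(-10366) - 21465/3367 = -45670*(-1/10366) - 21465*1/3367 = 22835/5183 - 21465/3367 = -34367650/17451161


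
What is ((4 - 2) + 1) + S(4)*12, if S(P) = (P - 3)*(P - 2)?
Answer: 27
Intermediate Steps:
S(P) = (-3 + P)*(-2 + P)
((4 - 2) + 1) + S(4)*12 = ((4 - 2) + 1) + (6 + 4² - 5*4)*12 = (2 + 1) + (6 + 16 - 20)*12 = 3 + 2*12 = 3 + 24 = 27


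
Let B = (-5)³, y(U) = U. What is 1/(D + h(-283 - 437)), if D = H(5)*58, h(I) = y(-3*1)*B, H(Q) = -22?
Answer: -1/901 ≈ -0.0011099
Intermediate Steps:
B = -125
h(I) = 375 (h(I) = -3*1*(-125) = -3*(-125) = 375)
D = -1276 (D = -22*58 = -1276)
1/(D + h(-283 - 437)) = 1/(-1276 + 375) = 1/(-901) = -1/901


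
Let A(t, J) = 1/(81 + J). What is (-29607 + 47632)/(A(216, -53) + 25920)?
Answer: 504700/725761 ≈ 0.69541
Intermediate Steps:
(-29607 + 47632)/(A(216, -53) + 25920) = (-29607 + 47632)/(1/(81 - 53) + 25920) = 18025/(1/28 + 25920) = 18025/(725761/28) = 18025*(28/725761) = 504700/725761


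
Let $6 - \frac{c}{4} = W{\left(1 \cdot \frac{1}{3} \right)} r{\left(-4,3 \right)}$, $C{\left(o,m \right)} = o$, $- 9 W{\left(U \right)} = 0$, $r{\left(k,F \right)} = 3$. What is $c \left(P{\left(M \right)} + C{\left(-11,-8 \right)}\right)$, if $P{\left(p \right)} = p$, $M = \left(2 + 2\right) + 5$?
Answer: $-48$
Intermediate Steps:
$W{\left(U \right)} = 0$ ($W{\left(U \right)} = \left(- \frac{1}{9}\right) 0 = 0$)
$M = 9$ ($M = 4 + 5 = 9$)
$c = 24$ ($c = 24 - 4 \cdot 0 \cdot 3 = 24 - 0 = 24 + 0 = 24$)
$c \left(P{\left(M \right)} + C{\left(-11,-8 \right)}\right) = 24 \left(9 - 11\right) = 24 \left(-2\right) = -48$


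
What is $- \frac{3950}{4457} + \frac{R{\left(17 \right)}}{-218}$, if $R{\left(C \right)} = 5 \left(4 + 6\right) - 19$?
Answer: $- \frac{999267}{971626} \approx -1.0284$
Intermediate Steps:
$R{\left(C \right)} = 31$ ($R{\left(C \right)} = 5 \cdot 10 - 19 = 50 - 19 = 31$)
$- \frac{3950}{4457} + \frac{R{\left(17 \right)}}{-218} = - \frac{3950}{4457} + \frac{31}{-218} = \left(-3950\right) \frac{1}{4457} + 31 \left(- \frac{1}{218}\right) = - \frac{3950}{4457} - \frac{31}{218} = - \frac{999267}{971626}$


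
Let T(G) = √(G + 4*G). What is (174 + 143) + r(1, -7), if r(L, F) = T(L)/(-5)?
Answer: 317 - √5/5 ≈ 316.55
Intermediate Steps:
T(G) = √5*√G (T(G) = √(5*G) = √5*√G)
r(L, F) = -√5*√L/5 (r(L, F) = (√5*√L)/(-5) = (√5*√L)*(-⅕) = -√5*√L/5)
(174 + 143) + r(1, -7) = (174 + 143) - √5*√1/5 = 317 - ⅕*√5*1 = 317 - √5/5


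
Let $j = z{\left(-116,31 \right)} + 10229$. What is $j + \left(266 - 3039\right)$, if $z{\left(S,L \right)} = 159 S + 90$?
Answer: $-10898$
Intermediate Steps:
$z{\left(S,L \right)} = 90 + 159 S$
$j = -8125$ ($j = \left(90 + 159 \left(-116\right)\right) + 10229 = \left(90 - 18444\right) + 10229 = -18354 + 10229 = -8125$)
$j + \left(266 - 3039\right) = -8125 + \left(266 - 3039\right) = -8125 - 2773 = -10898$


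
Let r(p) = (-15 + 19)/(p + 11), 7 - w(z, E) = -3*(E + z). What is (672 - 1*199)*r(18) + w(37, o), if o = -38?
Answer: 2008/29 ≈ 69.241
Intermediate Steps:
w(z, E) = 7 + 3*E + 3*z (w(z, E) = 7 - (-3)*(E + z) = 7 - (-3*E - 3*z) = 7 + (3*E + 3*z) = 7 + 3*E + 3*z)
r(p) = 4/(11 + p)
(672 - 1*199)*r(18) + w(37, o) = (672 - 1*199)*(4/(11 + 18)) + (7 + 3*(-38) + 3*37) = (672 - 199)*(4/29) + (7 - 114 + 111) = 473*(4*(1/29)) + 4 = 473*(4/29) + 4 = 1892/29 + 4 = 2008/29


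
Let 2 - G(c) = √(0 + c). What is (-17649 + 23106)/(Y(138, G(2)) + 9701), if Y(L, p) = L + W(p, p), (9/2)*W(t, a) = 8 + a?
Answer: 4349987523/7844822033 + 98226*√2/7844822033 ≈ 0.55452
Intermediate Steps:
W(t, a) = 16/9 + 2*a/9 (W(t, a) = 2*(8 + a)/9 = 16/9 + 2*a/9)
G(c) = 2 - √c (G(c) = 2 - √(0 + c) = 2 - √c)
Y(L, p) = 16/9 + L + 2*p/9 (Y(L, p) = L + (16/9 + 2*p/9) = 16/9 + L + 2*p/9)
(-17649 + 23106)/(Y(138, G(2)) + 9701) = (-17649 + 23106)/((16/9 + 138 + 2*(2 - √2)/9) + 9701) = 5457/((16/9 + 138 + (4/9 - 2*√2/9)) + 9701) = 5457/((1262/9 - 2*√2/9) + 9701) = 5457/(88571/9 - 2*√2/9)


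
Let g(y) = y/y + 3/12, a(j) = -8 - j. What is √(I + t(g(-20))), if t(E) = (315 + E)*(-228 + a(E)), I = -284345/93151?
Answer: I*√10417162751306005/372604 ≈ 273.92*I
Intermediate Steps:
I = -284345/93151 (I = -284345*1/93151 = -284345/93151 ≈ -3.0525)
g(y) = 5/4 (g(y) = 1 + 3*(1/12) = 1 + ¼ = 5/4)
t(E) = (-236 - E)*(315 + E) (t(E) = (315 + E)*(-228 + (-8 - E)) = (315 + E)*(-236 - E) = (-236 - E)*(315 + E))
√(I + t(g(-20))) = √(-284345/93151 + (-74340 - (5/4)² - 551*5/4)) = √(-284345/93151 + (-74340 - 1*25/16 - 2755/4)) = √(-284345/93151 + (-74340 - 25/16 - 2755/4)) = √(-284345/93151 - 1200485/16) = √(-111830927755/1490416) = I*√10417162751306005/372604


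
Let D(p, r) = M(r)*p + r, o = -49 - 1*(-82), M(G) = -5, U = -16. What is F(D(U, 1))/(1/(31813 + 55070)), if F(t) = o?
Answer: 2867139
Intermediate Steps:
o = 33 (o = -49 + 82 = 33)
D(p, r) = r - 5*p (D(p, r) = -5*p + r = r - 5*p)
F(t) = 33
F(D(U, 1))/(1/(31813 + 55070)) = 33/(1/(31813 + 55070)) = 33/(1/86883) = 33*86883 = 2867139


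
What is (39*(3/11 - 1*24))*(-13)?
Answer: 132327/11 ≈ 12030.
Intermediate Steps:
(39*(3/11 - 1*24))*(-13) = (39*(3*(1/11) - 24))*(-13) = (39*(3/11 - 24))*(-13) = (39*(-261/11))*(-13) = -10179/11*(-13) = 132327/11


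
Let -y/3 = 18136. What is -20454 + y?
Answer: -74862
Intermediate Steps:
y = -54408 (y = -3*18136 = -54408)
-20454 + y = -20454 - 54408 = -74862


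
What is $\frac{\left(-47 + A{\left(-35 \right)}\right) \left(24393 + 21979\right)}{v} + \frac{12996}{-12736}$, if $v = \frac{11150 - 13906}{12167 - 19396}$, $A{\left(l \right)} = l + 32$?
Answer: $- \frac{13341885120961}{2193776} \approx -6.0817 \cdot 10^{6}$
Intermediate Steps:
$A{\left(l \right)} = 32 + l$
$v = \frac{2756}{7229}$ ($v = - \frac{2756}{-7229} = \left(-2756\right) \left(- \frac{1}{7229}\right) = \frac{2756}{7229} \approx 0.38124$)
$\frac{\left(-47 + A{\left(-35 \right)}\right) \left(24393 + 21979\right)}{v} + \frac{12996}{-12736} = \frac{\left(-47 + \left(32 - 35\right)\right) \left(24393 + 21979\right)}{\frac{2756}{7229}} + \frac{12996}{-12736} = \left(-47 - 3\right) 46372 \cdot \frac{7229}{2756} + 12996 \left(- \frac{1}{12736}\right) = \left(-50\right) 46372 \cdot \frac{7229}{2756} - \frac{3249}{3184} = \left(-2318600\right) \frac{7229}{2756} - \frac{3249}{3184} = - \frac{4190289850}{689} - \frac{3249}{3184} = - \frac{13341885120961}{2193776}$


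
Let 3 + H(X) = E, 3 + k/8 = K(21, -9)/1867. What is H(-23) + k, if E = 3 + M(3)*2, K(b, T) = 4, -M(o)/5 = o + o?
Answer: -156796/1867 ≈ -83.983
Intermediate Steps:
M(o) = -10*o (M(o) = -5*(o + o) = -10*o)
k = -44776/1867 (k = -24 + 8*(4/1867) = -24 + 32/1867 = -44776/1867 ≈ -23.983)
E = -57 (E = 3 - 10*3*2 = 3 - 30*2 = 3 - 60 = -57)
H(X) = -60 (H(X) = -3 - 57 = -60)
H(-23) + k = -60 - 44776/1867 = -156796/1867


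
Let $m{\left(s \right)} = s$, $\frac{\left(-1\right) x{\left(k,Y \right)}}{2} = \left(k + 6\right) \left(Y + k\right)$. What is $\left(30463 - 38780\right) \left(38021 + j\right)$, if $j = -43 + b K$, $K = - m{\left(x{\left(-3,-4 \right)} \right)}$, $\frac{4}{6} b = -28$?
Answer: $-330534214$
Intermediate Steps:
$x{\left(k,Y \right)} = - 2 \left(6 + k\right) \left(Y + k\right)$ ($x{\left(k,Y \right)} = - 2 \left(k + 6\right) \left(Y + k\right) = - 2 \left(6 + k\right) \left(Y + k\right)$)
$b = -42$ ($b = \frac{3}{2} \left(-28\right) = -42$)
$K = -42$ ($K = - (\left(-12\right) \left(-4\right) - -36 - 2 \left(-3\right)^{2} - \left(-8\right) \left(-3\right)) = - (48 + 36 - 18 - 24) = \left(-1\right) 42 = -42$)
$j = 1721$ ($j = -43 - -1764 = -43 + 1764 = 1721$)
$\left(30463 - 38780\right) \left(38021 + j\right) = \left(30463 - 38780\right) \left(38021 + 1721\right) = \left(-8317\right) 39742 = -330534214$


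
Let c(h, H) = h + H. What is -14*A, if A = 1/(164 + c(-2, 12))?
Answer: -7/87 ≈ -0.080460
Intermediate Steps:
c(h, H) = H + h
A = 1/174 (A = 1/(164 + (12 - 2)) = 1/(164 + 10) = 1/174 ≈ 0.0057471)
-14*A = -14*1/174 = -7/87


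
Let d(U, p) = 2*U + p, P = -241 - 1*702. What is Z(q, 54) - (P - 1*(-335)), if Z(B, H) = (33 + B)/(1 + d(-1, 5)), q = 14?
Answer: 2479/4 ≈ 619.75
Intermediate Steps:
P = -943 (P = -241 - 702 = -943)
d(U, p) = p + 2*U
Z(B, H) = 33/4 + B/4 (Z(B, H) = (33 + B)/(1 + (5 + 2*(-1))) = (33 + B)/(1 + (5 - 2)) = (33 + B)/(1 + 3) = (33 + B)/4 = (33 + B)*(1/4) = 33/4 + B/4)
Z(q, 54) - (P - 1*(-335)) = (33/4 + (1/4)*14) - (-943 - 1*(-335)) = (33/4 + 7/2) - (-943 + 335) = 47/4 - 1*(-608) = 47/4 + 608 = 2479/4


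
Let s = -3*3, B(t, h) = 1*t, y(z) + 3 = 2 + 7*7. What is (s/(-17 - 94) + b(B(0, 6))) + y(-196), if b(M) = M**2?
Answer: 1779/37 ≈ 48.081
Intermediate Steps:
y(z) = 48 (y(z) = -3 + (2 + 7*7) = -3 + (2 + 49) = -3 + 51 = 48)
B(t, h) = t
s = -9
(s/(-17 - 94) + b(B(0, 6))) + y(-196) = (-9/(-17 - 94) + 0**2) + 48 = (-9/(-111) + 0) + 48 = (-1/111*(-9) + 0) + 48 = (3/37 + 0) + 48 = 3/37 + 48 = 1779/37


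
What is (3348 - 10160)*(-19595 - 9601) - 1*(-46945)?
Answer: 198930097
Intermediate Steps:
(3348 - 10160)*(-19595 - 9601) - 1*(-46945) = -6812*(-29196) + 46945 = 198883152 + 46945 = 198930097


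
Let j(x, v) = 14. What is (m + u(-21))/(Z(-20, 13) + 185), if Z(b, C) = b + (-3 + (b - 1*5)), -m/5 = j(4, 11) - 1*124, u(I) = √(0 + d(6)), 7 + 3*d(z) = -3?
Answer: 550/137 + I*√30/411 ≈ 4.0146 + 0.013327*I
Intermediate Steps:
d(z) = -10/3 (d(z) = -7/3 + (⅓)*(-3) = -7/3 - 1 = -10/3)
u(I) = I*√30/3 (u(I) = √(0 - 10/3) = √(-10/3) = I*√30/3)
m = 550 (m = -5*(14 - 1*124) = -5*(14 - 124) = -5*(-110) = 550)
Z(b, C) = -8 + 2*b (Z(b, C) = b + (-3 + (b - 5)) = b + (-3 + (-5 + b)) = b + (-8 + b) = -8 + 2*b)
(m + u(-21))/(Z(-20, 13) + 185) = (550 + I*√30/3)/((-8 + 2*(-20)) + 185) = (550 + I*√30/3)/((-8 - 40) + 185) = (550 + I*√30/3)/(-48 + 185) = (550 + I*√30/3)/137 = (550 + I*√30/3)*(1/137) = 550/137 + I*√30/411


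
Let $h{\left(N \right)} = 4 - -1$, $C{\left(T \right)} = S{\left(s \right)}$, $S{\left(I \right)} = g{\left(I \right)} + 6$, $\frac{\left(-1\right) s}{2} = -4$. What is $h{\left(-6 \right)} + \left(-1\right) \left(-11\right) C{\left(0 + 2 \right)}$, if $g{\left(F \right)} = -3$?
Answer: $38$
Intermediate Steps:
$s = 8$ ($s = \left(-2\right) \left(-4\right) = 8$)
$S{\left(I \right)} = 3$ ($S{\left(I \right)} = -3 + 6 = 3$)
$C{\left(T \right)} = 3$
$h{\left(N \right)} = 5$ ($h{\left(N \right)} = 4 + 1 = 5$)
$h{\left(-6 \right)} + \left(-1\right) \left(-11\right) C{\left(0 + 2 \right)} = 5 + \left(-1\right) \left(-11\right) 3 = 5 + 11 \cdot 3 = 5 + 33 = 38$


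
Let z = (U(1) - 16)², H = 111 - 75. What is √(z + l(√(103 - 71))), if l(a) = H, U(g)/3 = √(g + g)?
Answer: √(310 - 96*√2) ≈ 13.200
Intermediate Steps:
U(g) = 3*√2*√g (U(g) = 3*√(g + g) = 3*√(2*g) = 3*(√2*√g) = 3*√2*√g)
H = 36
l(a) = 36
z = (-16 + 3*√2)² (z = (3*√2*√1 - 16)² = (3*√2*1 - 16)² = (3*√2 - 16)² = (-16 + 3*√2)² ≈ 138.24)
√(z + l(√(103 - 71))) = √((274 - 96*√2) + 36) = √(310 - 96*√2)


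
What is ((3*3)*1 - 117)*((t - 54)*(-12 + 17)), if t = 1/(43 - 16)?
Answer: 29140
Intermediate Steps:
t = 1/27 ≈ 0.037037
((3*3)*1 - 117)*((t - 54)*(-12 + 17)) = ((3*3)*1 - 117)*((1/27 - 54)*(-12 + 17)) = (9*1 - 117)*(-1457/27*5) = (9 - 117)*(-7285/27) = -108*(-7285/27) = 29140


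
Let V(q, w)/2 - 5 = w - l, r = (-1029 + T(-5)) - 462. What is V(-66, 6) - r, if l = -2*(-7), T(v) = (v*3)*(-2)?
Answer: 1455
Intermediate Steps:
T(v) = -6*v (T(v) = (3*v)*(-2) = -6*v)
l = 14
r = -1461 (r = (-1029 - 6*(-5)) - 462 = (-1029 + 30) - 462 = -999 - 462 = -1461)
V(q, w) = -18 + 2*w (V(q, w) = 10 + 2*(w - 1*14) = 10 + 2*(w - 14) = 10 + 2*(-14 + w) = 10 + (-28 + 2*w) = -18 + 2*w)
V(-66, 6) - r = (-18 + 2*6) - 1*(-1461) = (-18 + 12) + 1461 = -6 + 1461 = 1455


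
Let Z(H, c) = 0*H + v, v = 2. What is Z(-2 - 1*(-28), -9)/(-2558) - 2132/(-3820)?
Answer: 680752/1221445 ≈ 0.55733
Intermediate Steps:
Z(H, c) = 2 (Z(H, c) = 0*H + 2 = 0 + 2 = 2)
Z(-2 - 1*(-28), -9)/(-2558) - 2132/(-3820) = 2/(-2558) - 2132/(-3820) = 2*(-1/2558) - 2132*(-1/3820) = -1/1279 + 533/955 = 680752/1221445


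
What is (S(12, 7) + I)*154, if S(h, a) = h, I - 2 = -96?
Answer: -12628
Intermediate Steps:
I = -94 (I = 2 - 96 = -94)
(S(12, 7) + I)*154 = (12 - 94)*154 = -82*154 = -12628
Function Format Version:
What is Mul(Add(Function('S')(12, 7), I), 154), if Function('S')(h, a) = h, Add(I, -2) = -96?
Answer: -12628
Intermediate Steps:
I = -94 (I = Add(2, -96) = -94)
Mul(Add(Function('S')(12, 7), I), 154) = Mul(Add(12, -94), 154) = Mul(-82, 154) = -12628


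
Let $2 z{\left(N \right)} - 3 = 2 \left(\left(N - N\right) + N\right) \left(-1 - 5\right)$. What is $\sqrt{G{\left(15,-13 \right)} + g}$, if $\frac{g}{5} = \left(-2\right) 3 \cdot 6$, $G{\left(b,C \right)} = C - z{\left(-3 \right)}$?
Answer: $\frac{5 i \sqrt{34}}{2} \approx 14.577 i$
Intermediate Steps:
$z{\left(N \right)} = \frac{3}{2} - 6 N$ ($z{\left(N \right)} = \frac{3}{2} + \frac{2 \left(\left(N - N\right) + N\right) \left(-1 - 5\right)}{2} = \frac{3}{2} + \frac{2 \left(0 + N\right) \left(-6\right)}{2} = \frac{3}{2} + \frac{2 N \left(-6\right)}{2} = \frac{3}{2} + \frac{\left(-12\right) N}{2} = \frac{3}{2} - 6 N$)
$G{\left(b,C \right)} = - \frac{39}{2} + C$ ($G{\left(b,C \right)} = C - \left(\frac{3}{2} - -18\right) = C - \left(\frac{3}{2} + 18\right) = C - \frac{39}{2} = - \frac{39}{2} + C$)
$g = -180$ ($g = 5 \left(-2\right) 3 \cdot 6 = 5 \left(\left(-6\right) 6\right) = 5 \left(-36\right) = -180$)
$\sqrt{G{\left(15,-13 \right)} + g} = \sqrt{\left(- \frac{39}{2} - 13\right) - 180} = \sqrt{- \frac{65}{2} - 180} = \sqrt{- \frac{425}{2}} = \frac{5 i \sqrt{34}}{2}$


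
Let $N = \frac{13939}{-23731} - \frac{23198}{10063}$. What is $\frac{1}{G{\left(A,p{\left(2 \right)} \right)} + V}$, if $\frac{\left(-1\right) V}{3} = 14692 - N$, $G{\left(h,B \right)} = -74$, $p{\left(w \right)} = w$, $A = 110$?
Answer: $- \frac{238805053}{10545315429635} \approx -2.2646 \cdot 10^{-5}$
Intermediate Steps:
$N = - \frac{690779895}{238805053}$ ($N = 13939 \left(- \frac{1}{23731}\right) - \frac{23198}{10063} = - \frac{13939}{23731} - \frac{23198}{10063} = - \frac{690779895}{238805053} \approx -2.8927$)
$V = - \frac{10527643855713}{238805053}$ ($V = - 3 \left(14692 - - \frac{690779895}{238805053}\right) = - 3 \left(14692 + \frac{690779895}{238805053}\right) = \left(-3\right) \frac{3509214618571}{238805053} = - \frac{10527643855713}{238805053} \approx -44085.0$)
$\frac{1}{G{\left(A,p{\left(2 \right)} \right)} + V} = \frac{1}{-74 - \frac{10527643855713}{238805053}} = \frac{1}{- \frac{10545315429635}{238805053}} = - \frac{238805053}{10545315429635}$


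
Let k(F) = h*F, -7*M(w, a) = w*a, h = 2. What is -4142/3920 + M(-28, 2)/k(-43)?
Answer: -96893/84280 ≈ -1.1497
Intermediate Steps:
M(w, a) = -a*w/7 (M(w, a) = -w*a/7 = -a*w/7)
k(F) = 2*F
-4142/3920 + M(-28, 2)/k(-43) = -4142/3920 + (-⅐*2*(-28))/((2*(-43))) = -4142*1/3920 + 8/(-86) = -2071/1960 + 8*(-1/86) = -2071/1960 - 4/43 = -96893/84280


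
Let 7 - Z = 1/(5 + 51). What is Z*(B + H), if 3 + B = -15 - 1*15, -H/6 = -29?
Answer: 55131/56 ≈ 984.48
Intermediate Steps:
H = 174 (H = -6*(-29) = 174)
Z = 391/56 (Z = 7 - 1/(5 + 51) = 7 - 1/56 = 391/56 ≈ 6.9821)
B = -33 (B = -3 + (-15 - 1*15) = -3 + (-15 - 15) = -3 - 30 = -33)
Z*(B + H) = 391*(-33 + 174)/56 = (391/56)*141 = 55131/56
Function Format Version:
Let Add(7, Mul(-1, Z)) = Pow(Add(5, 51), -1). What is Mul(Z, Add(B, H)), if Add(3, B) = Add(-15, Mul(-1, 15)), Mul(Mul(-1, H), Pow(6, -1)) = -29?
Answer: Rational(55131, 56) ≈ 984.48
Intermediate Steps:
H = 174 (H = Mul(-6, -29) = 174)
Z = Rational(391, 56) (Z = Add(7, Mul(-1, Pow(Add(5, 51), -1))) = Add(7, Mul(-1, Pow(56, -1))) = Add(7, Mul(-1, Rational(1, 56))) = Add(7, Rational(-1, 56)) = Rational(391, 56) ≈ 6.9821)
B = -33 (B = Add(-3, Add(-15, Mul(-1, 15))) = Add(-3, Add(-15, -15)) = Add(-3, -30) = -33)
Mul(Z, Add(B, H)) = Mul(Rational(391, 56), Add(-33, 174)) = Mul(Rational(391, 56), 141) = Rational(55131, 56)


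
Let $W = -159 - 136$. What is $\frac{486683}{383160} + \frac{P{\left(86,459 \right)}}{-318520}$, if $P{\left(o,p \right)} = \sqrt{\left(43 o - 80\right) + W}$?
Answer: $\frac{486683}{383160} - \frac{\sqrt{3323}}{318520} \approx 1.27$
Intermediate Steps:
$W = -295$
$P{\left(o,p \right)} = \sqrt{-375 + 43 o}$ ($P{\left(o,p \right)} = \sqrt{\left(43 o - 80\right) - 295} = \sqrt{\left(-80 + 43 o\right) - 295} = \sqrt{-375 + 43 o}$)
$\frac{486683}{383160} + \frac{P{\left(86,459 \right)}}{-318520} = \frac{486683}{383160} + \frac{\sqrt{-375 + 43 \cdot 86}}{-318520} = 486683 \cdot \frac{1}{383160} + \sqrt{-375 + 3698} \left(- \frac{1}{318520}\right) = \frac{486683}{383160} + \sqrt{3323} \left(- \frac{1}{318520}\right) = \frac{486683}{383160} - \frac{\sqrt{3323}}{318520}$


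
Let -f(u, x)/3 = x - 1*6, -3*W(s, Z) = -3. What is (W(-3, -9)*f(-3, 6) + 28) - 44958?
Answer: -44930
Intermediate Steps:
W(s, Z) = 1 (W(s, Z) = -⅓*(-3) = 1)
f(u, x) = 18 - 3*x (f(u, x) = -3*(x - 1*6) = -3*(x - 6) = -3*(-6 + x) = 18 - 3*x)
(W(-3, -9)*f(-3, 6) + 28) - 44958 = (1*(18 - 3*6) + 28) - 44958 = (1*(18 - 18) + 28) - 44958 = (1*0 + 28) - 44958 = (0 + 28) - 44958 = 28 - 44958 = -44930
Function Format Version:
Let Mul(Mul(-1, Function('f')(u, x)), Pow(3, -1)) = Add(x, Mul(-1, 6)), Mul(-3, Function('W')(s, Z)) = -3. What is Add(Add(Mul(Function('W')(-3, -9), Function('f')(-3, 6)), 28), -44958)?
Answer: -44930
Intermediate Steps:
Function('W')(s, Z) = 1 (Function('W')(s, Z) = Mul(Rational(-1, 3), -3) = 1)
Function('f')(u, x) = Add(18, Mul(-3, x)) (Function('f')(u, x) = Mul(-3, Add(x, Mul(-1, 6))) = Mul(-3, Add(x, -6)) = Mul(-3, Add(-6, x)) = Add(18, Mul(-3, x)))
Add(Add(Mul(Function('W')(-3, -9), Function('f')(-3, 6)), 28), -44958) = Add(Add(Mul(1, Add(18, Mul(-3, 6))), 28), -44958) = Add(Add(Mul(1, Add(18, -18)), 28), -44958) = Add(Add(Mul(1, 0), 28), -44958) = Add(Add(0, 28), -44958) = Add(28, -44958) = -44930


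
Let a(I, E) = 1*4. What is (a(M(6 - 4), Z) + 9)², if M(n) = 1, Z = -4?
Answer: 169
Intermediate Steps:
a(I, E) = 4
(a(M(6 - 4), Z) + 9)² = (4 + 9)² = 13² = 169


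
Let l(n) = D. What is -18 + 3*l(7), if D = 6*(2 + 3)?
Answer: 72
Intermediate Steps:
D = 30 (D = 6*5 = 30)
l(n) = 30
-18 + 3*l(7) = -18 + 3*30 = -18 + 90 = 72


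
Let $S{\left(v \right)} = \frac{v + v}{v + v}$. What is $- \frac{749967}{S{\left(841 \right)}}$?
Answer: $-749967$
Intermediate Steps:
$S{\left(v \right)} = 1$ ($S{\left(v \right)} = \frac{2 v}{2 v} = 2 v \frac{1}{2 v} = 1$)
$- \frac{749967}{S{\left(841 \right)}} = - \frac{749967}{1} = \left(-749967\right) 1 = -749967$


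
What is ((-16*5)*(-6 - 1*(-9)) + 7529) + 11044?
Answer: 18333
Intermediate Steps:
((-16*5)*(-6 - 1*(-9)) + 7529) + 11044 = (-80*(-6 + 9) + 7529) + 11044 = (-80*3 + 7529) + 11044 = (-240 + 7529) + 11044 = 7289 + 11044 = 18333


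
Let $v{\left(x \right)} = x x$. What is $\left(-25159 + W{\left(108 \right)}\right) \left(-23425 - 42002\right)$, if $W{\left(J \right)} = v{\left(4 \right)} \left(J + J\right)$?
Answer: $1419962181$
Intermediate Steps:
$v{\left(x \right)} = x^{2}$
$W{\left(J \right)} = 32 J$ ($W{\left(J \right)} = 4^{2} \left(J + J\right) = 16 \cdot 2 J = 32 J$)
$\left(-25159 + W{\left(108 \right)}\right) \left(-23425 - 42002\right) = \left(-25159 + 32 \cdot 108\right) \left(-23425 - 42002\right) = \left(-25159 + 3456\right) \left(-65427\right) = \left(-21703\right) \left(-65427\right) = 1419962181$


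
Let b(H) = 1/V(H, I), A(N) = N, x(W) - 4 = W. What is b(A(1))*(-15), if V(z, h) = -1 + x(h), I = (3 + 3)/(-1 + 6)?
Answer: -25/7 ≈ -3.5714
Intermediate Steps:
x(W) = 4 + W
I = 6/5 ≈ 1.2000
V(z, h) = 3 + h (V(z, h) = -1 + (4 + h) = 3 + h)
b(H) = 5/21 (b(H) = 1/(3 + 6/5) = 1/(21/5) = 5/21)
b(A(1))*(-15) = (5/21)*(-15) = -25/7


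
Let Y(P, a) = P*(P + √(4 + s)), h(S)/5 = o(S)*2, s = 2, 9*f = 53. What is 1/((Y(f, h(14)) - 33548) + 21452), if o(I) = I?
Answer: -79134327/954463153915 - 38637*√6/954463153915 ≈ -8.3009e-5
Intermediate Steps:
f = 53/9 (f = (⅑)*53 = 53/9 ≈ 5.8889)
h(S) = 10*S (h(S) = 5*(S*2) = 5*(2*S) = 10*S)
Y(P, a) = P*(P + √6) (Y(P, a) = P*(P + √(4 + 2)) = P*(P + √6))
1/((Y(f, h(14)) - 33548) + 21452) = 1/((53*(53/9 + √6)/9 - 33548) + 21452) = 1/(((2809/81 + 53*√6/9) - 33548) + 21452) = 1/((-2714579/81 + 53*√6/9) + 21452) = 1/(-976967/81 + 53*√6/9)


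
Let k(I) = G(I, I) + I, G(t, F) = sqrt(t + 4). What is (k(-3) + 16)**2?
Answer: 196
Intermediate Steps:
G(t, F) = sqrt(4 + t)
k(I) = I + sqrt(4 + I) (k(I) = sqrt(4 + I) + I = I + sqrt(4 + I))
(k(-3) + 16)**2 = ((-3 + sqrt(4 - 3)) + 16)**2 = ((-3 + sqrt(1)) + 16)**2 = ((-3 + 1) + 16)**2 = (-2 + 16)**2 = 14**2 = 196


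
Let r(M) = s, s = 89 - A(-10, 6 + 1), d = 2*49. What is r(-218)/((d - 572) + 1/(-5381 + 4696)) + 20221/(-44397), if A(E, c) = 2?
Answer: -9211415926/14415306327 ≈ -0.63900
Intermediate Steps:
d = 98
s = 87 (s = 89 - 1*2 = 89 - 2 = 87)
r(M) = 87
r(-218)/((d - 572) + 1/(-5381 + 4696)) + 20221/(-44397) = 87/((98 - 572) + 1/(-5381 + 4696)) + 20221/(-44397) = 87/(-474 + 1/(-685)) + 20221*(-1/44397) = 87/(-474 - 1/685) - 20221/44397 = 87/(-324691/685) - 20221/44397 = 87*(-685/324691) - 20221/44397 = -59595/324691 - 20221/44397 = -9211415926/14415306327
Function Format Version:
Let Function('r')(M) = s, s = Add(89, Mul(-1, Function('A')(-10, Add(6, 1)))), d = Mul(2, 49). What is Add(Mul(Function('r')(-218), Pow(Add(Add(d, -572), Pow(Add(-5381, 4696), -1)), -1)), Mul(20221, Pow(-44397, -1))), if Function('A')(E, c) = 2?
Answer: Rational(-9211415926, 14415306327) ≈ -0.63900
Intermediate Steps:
d = 98
s = 87 (s = Add(89, Mul(-1, 2)) = Add(89, -2) = 87)
Function('r')(M) = 87
Add(Mul(Function('r')(-218), Pow(Add(Add(d, -572), Pow(Add(-5381, 4696), -1)), -1)), Mul(20221, Pow(-44397, -1))) = Add(Mul(87, Pow(Add(Add(98, -572), Pow(Add(-5381, 4696), -1)), -1)), Mul(20221, Pow(-44397, -1))) = Add(Mul(87, Pow(Add(-474, Pow(-685, -1)), -1)), Mul(20221, Rational(-1, 44397))) = Add(Mul(87, Pow(Add(-474, Rational(-1, 685)), -1)), Rational(-20221, 44397)) = Add(Mul(87, Pow(Rational(-324691, 685), -1)), Rational(-20221, 44397)) = Add(Mul(87, Rational(-685, 324691)), Rational(-20221, 44397)) = Add(Rational(-59595, 324691), Rational(-20221, 44397)) = Rational(-9211415926, 14415306327)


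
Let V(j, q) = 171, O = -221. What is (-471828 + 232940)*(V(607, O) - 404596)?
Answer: 96612279400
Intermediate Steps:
(-471828 + 232940)*(V(607, O) - 404596) = (-471828 + 232940)*(171 - 404596) = -238888*(-404425) = 96612279400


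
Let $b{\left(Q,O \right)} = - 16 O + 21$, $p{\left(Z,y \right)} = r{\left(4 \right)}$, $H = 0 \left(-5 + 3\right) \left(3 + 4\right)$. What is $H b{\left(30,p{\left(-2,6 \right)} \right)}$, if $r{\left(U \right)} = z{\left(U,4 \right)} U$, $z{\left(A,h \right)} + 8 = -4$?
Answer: $0$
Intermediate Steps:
$z{\left(A,h \right)} = -12$ ($z{\left(A,h \right)} = -8 - 4 = -12$)
$H = 0$ ($H = 0 \left(-2\right) 7 = 0 \cdot 7 = 0$)
$r{\left(U \right)} = - 12 U$
$p{\left(Z,y \right)} = -48$ ($p{\left(Z,y \right)} = \left(-12\right) 4 = -48$)
$b{\left(Q,O \right)} = 21 - 16 O$
$H b{\left(30,p{\left(-2,6 \right)} \right)} = 0 \left(21 - -768\right) = 0 \left(21 + 768\right) = 0 \cdot 789 = 0$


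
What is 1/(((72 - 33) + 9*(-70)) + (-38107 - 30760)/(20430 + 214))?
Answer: -20644/12269471 ≈ -0.0016825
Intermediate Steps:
1/(((72 - 33) + 9*(-70)) + (-38107 - 30760)/(20430 + 214)) = 1/((39 - 630) - 68867/20644) = 1/(-591 - 68867*1/20644) = 1/(-591 - 68867/20644) = 1/(-12269471/20644) = -20644/12269471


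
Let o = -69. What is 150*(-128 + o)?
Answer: -29550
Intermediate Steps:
150*(-128 + o) = 150*(-128 - 69) = 150*(-197) = -29550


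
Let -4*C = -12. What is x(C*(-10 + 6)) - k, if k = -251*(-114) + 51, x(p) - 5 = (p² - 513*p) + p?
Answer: -22372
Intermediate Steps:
C = 3 (C = -¼*(-12) = 3)
x(p) = 5 + p² - 512*p (x(p) = 5 + ((p² - 513*p) + p) = 5 + (p² - 512*p) = 5 + p² - 512*p)
k = 28665 (k = 28614 + 51 = 28665)
x(C*(-10 + 6)) - k = (5 + (3*(-10 + 6))² - 1536*(-10 + 6)) - 1*28665 = (5 + (3*(-4))² - 1536*(-4)) - 28665 = (5 + (-12)² - 512*(-12)) - 28665 = (5 + 144 + 6144) - 28665 = 6293 - 28665 = -22372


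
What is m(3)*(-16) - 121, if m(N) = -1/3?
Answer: -347/3 ≈ -115.67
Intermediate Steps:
m(N) = -⅓ (m(N) = -1*⅓ = -⅓)
m(3)*(-16) - 121 = -⅓*(-16) - 121 = 16/3 - 121 = -347/3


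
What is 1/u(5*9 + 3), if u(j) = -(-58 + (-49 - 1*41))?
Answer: 1/148 ≈ 0.0067568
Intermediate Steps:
u(j) = 148 (u(j) = -(-58 + (-49 - 41)) = -(-58 - 90) = -1*(-148) = 148)
1/u(5*9 + 3) = 1/148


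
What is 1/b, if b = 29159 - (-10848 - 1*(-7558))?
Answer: 1/32449 ≈ 3.0818e-5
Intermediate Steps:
b = 32449 (b = 29159 - (-10848 + 7558) = 29159 - 1*(-3290) = 29159 + 3290 = 32449)
1/b = 1/32449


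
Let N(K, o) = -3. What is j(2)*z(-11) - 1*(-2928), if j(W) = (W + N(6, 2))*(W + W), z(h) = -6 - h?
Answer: 2908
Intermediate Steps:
j(W) = 2*W*(-3 + W) (j(W) = (W - 3)*(W + W) = (-3 + W)*(2*W) = 2*W*(-3 + W))
j(2)*z(-11) - 1*(-2928) = (2*2*(-3 + 2))*(-6 - 1*(-11)) - 1*(-2928) = (2*2*(-1))*(-6 + 11) + 2928 = -4*5 + 2928 = -20 + 2928 = 2908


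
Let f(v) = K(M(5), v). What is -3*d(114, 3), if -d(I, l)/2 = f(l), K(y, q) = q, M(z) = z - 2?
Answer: 18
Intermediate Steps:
M(z) = -2 + z
f(v) = v
d(I, l) = -2*l
-3*d(114, 3) = -(-6)*3 = -3*(-6) = 18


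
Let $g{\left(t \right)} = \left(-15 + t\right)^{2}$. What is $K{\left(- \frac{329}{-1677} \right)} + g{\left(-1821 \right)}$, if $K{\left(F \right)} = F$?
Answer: $\frac{5652992921}{1677} \approx 3.3709 \cdot 10^{6}$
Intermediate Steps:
$K{\left(- \frac{329}{-1677} \right)} + g{\left(-1821 \right)} = - \frac{329}{-1677} + \left(-15 - 1821\right)^{2} = \left(-329\right) \left(- \frac{1}{1677}\right) + \left(-1836\right)^{2} = \frac{329}{1677} + 3370896 = \frac{5652992921}{1677}$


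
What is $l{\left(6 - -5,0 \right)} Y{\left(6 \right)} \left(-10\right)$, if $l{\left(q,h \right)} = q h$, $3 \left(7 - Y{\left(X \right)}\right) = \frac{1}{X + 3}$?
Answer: $0$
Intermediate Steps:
$Y{\left(X \right)} = 7 - \frac{1}{3 \left(3 + X\right)}$ ($Y{\left(X \right)} = 7 - \frac{1}{3 \left(X + 3\right)} = 7 - \frac{1}{3 \left(3 + X\right)}$)
$l{\left(q,h \right)} = h q$
$l{\left(6 - -5,0 \right)} Y{\left(6 \right)} \left(-10\right) = 0 \left(6 - -5\right) \frac{62 + 21 \cdot 6}{3 \left(3 + 6\right)} \left(-10\right) = 0 \left(6 + 5\right) \frac{62 + 126}{3 \cdot 9} \left(-10\right) = 0 \cdot 11 \cdot \frac{1}{3} \cdot \frac{1}{9} \cdot 188 \left(-10\right) = 0 \cdot \frac{188}{27} \left(-10\right) = 0 \left(-10\right) = 0$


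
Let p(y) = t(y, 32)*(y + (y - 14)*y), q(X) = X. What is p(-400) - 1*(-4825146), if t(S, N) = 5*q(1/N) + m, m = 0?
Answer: 9701917/2 ≈ 4.8510e+6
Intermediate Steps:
t(S, N) = 5/N (t(S, N) = 5/N + 0 = 5/N)
p(y) = 5*y/32 + 5*y*(-14 + y)/32 (p(y) = (5/32)*(y + (y - 14)*y) = (5*(1/32))*(y + (-14 + y)*y) = 5*(y + y*(-14 + y))/32 = 5*y/32 + 5*y*(-14 + y)/32)
p(-400) - 1*(-4825146) = (5/32)*(-400)*(-13 - 400) - 1*(-4825146) = (5/32)*(-400)*(-413) + 4825146 = 51625/2 + 4825146 = 9701917/2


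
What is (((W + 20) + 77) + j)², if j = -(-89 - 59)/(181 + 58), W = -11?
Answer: 428572804/57121 ≈ 7502.9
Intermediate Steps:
j = 148/239 (j = -(-148)/239 = -1*(-148/239) = 148/239 ≈ 0.61925)
(((W + 20) + 77) + j)² = (((-11 + 20) + 77) + 148/239)² = ((9 + 77) + 148/239)² = (86 + 148/239)² = (20702/239)² = 428572804/57121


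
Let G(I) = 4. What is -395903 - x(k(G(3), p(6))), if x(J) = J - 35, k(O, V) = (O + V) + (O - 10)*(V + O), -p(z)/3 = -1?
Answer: -395833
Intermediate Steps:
p(z) = 3 (p(z) = -3*(-1) = 3)
k(O, V) = O + V + (-10 + O)*(O + V) (k(O, V) = (O + V) + (-10 + O)*(O + V) = O + V + (-10 + O)*(O + V))
x(J) = -35 + J
-395903 - x(k(G(3), p(6))) = -395903 - (-35 + (4² - 9*4 - 9*3 + 4*3)) = -395903 - (-35 + (16 - 36 - 27 + 12)) = -395903 - (-35 - 35) = -395903 - 1*(-70) = -395903 + 70 = -395833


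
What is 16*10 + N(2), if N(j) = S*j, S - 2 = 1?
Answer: 166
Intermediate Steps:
S = 3 (S = 2 + 1 = 3)
N(j) = 3*j
16*10 + N(2) = 16*10 + 3*2 = 160 + 6 = 166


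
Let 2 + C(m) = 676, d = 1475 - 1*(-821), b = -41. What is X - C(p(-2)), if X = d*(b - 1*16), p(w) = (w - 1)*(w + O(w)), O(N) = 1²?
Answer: -131546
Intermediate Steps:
O(N) = 1
p(w) = (1 + w)*(-1 + w) (p(w) = (w - 1)*(w + 1) = (-1 + w)*(1 + w) = (1 + w)*(-1 + w))
d = 2296 (d = 1475 + 821 = 2296)
C(m) = 674 (C(m) = -2 + 676 = 674)
X = -130872 (X = 2296*(-41 - 1*16) = 2296*(-41 - 16) = 2296*(-57) = -130872)
X - C(p(-2)) = -130872 - 1*674 = -130872 - 674 = -131546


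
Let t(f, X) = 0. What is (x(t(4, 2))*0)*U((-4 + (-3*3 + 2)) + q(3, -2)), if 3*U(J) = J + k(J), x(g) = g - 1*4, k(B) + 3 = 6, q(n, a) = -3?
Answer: 0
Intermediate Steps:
k(B) = 3 (k(B) = -3 + 6 = 3)
x(g) = -4 + g (x(g) = g - 4 = -4 + g)
U(J) = 1 + J/3 (U(J) = (J + 3)/3 = (3 + J)/3 = 1 + J/3)
(x(t(4, 2))*0)*U((-4 + (-3*3 + 2)) + q(3, -2)) = ((-4 + 0)*0)*(1 + ((-4 + (-3*3 + 2)) - 3)/3) = (-4*0)*(1 + ((-4 + (-9 + 2)) - 3)/3) = 0*(1 + ((-4 - 7) - 3)/3) = 0*(1 + (-11 - 3)/3) = 0*(1 + (1/3)*(-14)) = 0*(1 - 14/3) = 0*(-11/3) = 0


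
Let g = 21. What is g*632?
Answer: 13272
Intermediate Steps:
g*632 = 21*632 = 13272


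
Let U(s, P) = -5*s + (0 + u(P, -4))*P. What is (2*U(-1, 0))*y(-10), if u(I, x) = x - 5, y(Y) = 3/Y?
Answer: -3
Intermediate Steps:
u(I, x) = -5 + x
U(s, P) = -9*P - 5*s (U(s, P) = -5*s + (0 + (-5 - 4))*P = -5*s + (0 - 9)*P = -5*s - 9*P = -9*P - 5*s)
(2*U(-1, 0))*y(-10) = (2*(-9*0 - 5*(-1)))*(3/(-10)) = (2*(0 + 5))*(3*(-⅒)) = (2*5)*(-3/10) = 10*(-3/10) = -3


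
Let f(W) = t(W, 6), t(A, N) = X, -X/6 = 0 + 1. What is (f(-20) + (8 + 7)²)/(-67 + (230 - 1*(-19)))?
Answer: 219/182 ≈ 1.2033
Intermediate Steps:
X = -6 (X = -6*(0 + 1) = -6*1 = -6)
t(A, N) = -6
f(W) = -6
(f(-20) + (8 + 7)²)/(-67 + (230 - 1*(-19))) = (-6 + (8 + 7)²)/(-67 + (230 - 1*(-19))) = (-6 + 15²)/(-67 + (230 + 19)) = (-6 + 225)/(-67 + 249) = 219/182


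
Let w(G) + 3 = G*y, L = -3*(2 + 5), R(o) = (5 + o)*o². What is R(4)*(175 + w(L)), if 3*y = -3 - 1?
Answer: 28800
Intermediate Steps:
R(o) = o²*(5 + o)
y = -4/3 (y = (-3 - 1)/3 = (⅓)*(-4) = -4/3 ≈ -1.3333)
L = -21 (L = -3*7 = -21)
w(G) = -3 - 4*G/3 (w(G) = -3 + G*(-4/3) = -3 - 4*G/3)
R(4)*(175 + w(L)) = (4²*(5 + 4))*(175 + (-3 - 4/3*(-21))) = (16*9)*(175 + (-3 + 28)) = 144*(175 + 25) = 144*200 = 28800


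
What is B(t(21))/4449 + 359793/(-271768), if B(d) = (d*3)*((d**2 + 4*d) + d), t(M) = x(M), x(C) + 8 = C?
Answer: 41877891/57575992 ≈ 0.72735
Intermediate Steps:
x(C) = -8 + C
t(M) = -8 + M
B(d) = 3*d*(d**2 + 5*d) (B(d) = (3*d)*(d**2 + 5*d) = 3*d*(d**2 + 5*d))
B(t(21))/4449 + 359793/(-271768) = (3*(-8 + 21)**2*(5 + (-8 + 21)))/4449 + 359793/(-271768) = (3*13**2*(5 + 13))*(1/4449) + 359793*(-1/271768) = (3*169*18)*(1/4449) - 51399/38824 = 9126*(1/4449) - 51399/38824 = 3042/1483 - 51399/38824 = 41877891/57575992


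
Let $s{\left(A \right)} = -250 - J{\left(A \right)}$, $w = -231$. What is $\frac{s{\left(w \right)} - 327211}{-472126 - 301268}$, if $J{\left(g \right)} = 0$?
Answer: $\frac{327461}{773394} \approx 0.42341$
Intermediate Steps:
$s{\left(A \right)} = -250$ ($s{\left(A \right)} = -250 - 0 = -250 + 0 = -250$)
$\frac{s{\left(w \right)} - 327211}{-472126 - 301268} = \frac{-250 - 327211}{-472126 - 301268} = - \frac{327461}{-773394} = \left(-327461\right) \left(- \frac{1}{773394}\right) = \frac{327461}{773394}$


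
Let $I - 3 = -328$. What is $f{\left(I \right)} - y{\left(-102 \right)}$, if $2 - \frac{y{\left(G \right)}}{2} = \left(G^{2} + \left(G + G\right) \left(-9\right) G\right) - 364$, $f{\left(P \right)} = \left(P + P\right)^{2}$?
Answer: $68032$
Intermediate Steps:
$I = -325$ ($I = 3 - 328 = -325$)
$f{\left(P \right)} = 4 P^{2}$ ($f{\left(P \right)} = \left(2 P\right)^{2} = 4 P^{2}$)
$y{\left(G \right)} = 732 + 34 G^{2}$ ($y{\left(G \right)} = 4 - 2 \left(\left(G^{2} + \left(G + G\right) \left(-9\right) G\right) - 364\right) = 4 - 2 \left(\left(G^{2} + 2 G \left(-9\right) G\right) - 364\right) = 4 - 2 \left(\left(G^{2} + - 18 G G\right) - 364\right) = 4 - 2 \left(\left(G^{2} - 18 G^{2}\right) - 364\right) = 4 - 2 \left(- 17 G^{2} - 364\right) = 4 - 2 \left(-364 - 17 G^{2}\right) = 4 + \left(728 + 34 G^{2}\right) = 732 + 34 G^{2}$)
$f{\left(I \right)} - y{\left(-102 \right)} = 4 \left(-325\right)^{2} - \left(732 + 34 \left(-102\right)^{2}\right) = 4 \cdot 105625 - \left(732 + 34 \cdot 10404\right) = 422500 - \left(732 + 353736\right) = 422500 - 354468 = 68032$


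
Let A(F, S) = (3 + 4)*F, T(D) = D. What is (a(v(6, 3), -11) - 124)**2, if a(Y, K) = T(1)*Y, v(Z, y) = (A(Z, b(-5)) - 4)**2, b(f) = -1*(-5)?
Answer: 1742400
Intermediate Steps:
b(f) = 5
A(F, S) = 7*F
v(Z, y) = (-4 + 7*Z)**2 (v(Z, y) = (7*Z - 4)**2 = (-4 + 7*Z)**2)
a(Y, K) = Y (a(Y, K) = 1*Y = Y)
(a(v(6, 3), -11) - 124)**2 = ((-4 + 7*6)**2 - 124)**2 = ((-4 + 42)**2 - 124)**2 = (38**2 - 124)**2 = (1444 - 124)**2 = 1320**2 = 1742400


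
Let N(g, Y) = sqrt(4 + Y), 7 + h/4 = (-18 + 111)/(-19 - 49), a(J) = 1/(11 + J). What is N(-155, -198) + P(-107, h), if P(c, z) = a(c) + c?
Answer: -10273/96 + I*sqrt(194) ≈ -107.01 + 13.928*I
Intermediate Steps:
h = -569/17 (h = -28 + 4*((-18 + 111)/(-19 - 49)) = -28 + 4*(93/(-68)) = -28 + 4*(93*(-1/68)) = -28 + 4*(-93/68) = -28 - 93/17 = -569/17 ≈ -33.471)
P(c, z) = c + 1/(11 + c) (P(c, z) = 1/(11 + c) + c = c + 1/(11 + c))
N(-155, -198) + P(-107, h) = sqrt(4 - 198) + (1 - 107*(11 - 107))/(11 - 107) = sqrt(-194) + (1 - 107*(-96))/(-96) = I*sqrt(194) - (1 + 10272)/96 = I*sqrt(194) - 1/96*10273 = I*sqrt(194) - 10273/96 = -10273/96 + I*sqrt(194)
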